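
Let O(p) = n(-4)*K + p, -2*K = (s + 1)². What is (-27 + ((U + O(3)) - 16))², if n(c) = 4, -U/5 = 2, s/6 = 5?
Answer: 3888784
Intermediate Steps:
s = 30 (s = 6*5 = 30)
U = -10 (U = -5*2 = -10)
K = -961/2 (K = -(30 + 1)²/2 = -½*31² = -½*961 = -961/2 ≈ -480.50)
O(p) = -1922 + p (O(p) = 4*(-961/2) + p = -1922 + p)
(-27 + ((U + O(3)) - 16))² = (-27 + ((-10 + (-1922 + 3)) - 16))² = (-27 + ((-10 - 1919) - 16))² = (-27 + (-1929 - 16))² = (-27 - 1945)² = (-1972)² = 3888784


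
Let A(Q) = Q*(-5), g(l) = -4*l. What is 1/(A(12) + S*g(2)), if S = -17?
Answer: 1/76 ≈ 0.013158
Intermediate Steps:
A(Q) = -5*Q
1/(A(12) + S*g(2)) = 1/(-5*12 - (-68)*2) = 1/(-60 - 17*(-8)) = 1/(-60 + 136) = 1/76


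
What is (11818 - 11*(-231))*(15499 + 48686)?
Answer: 921632415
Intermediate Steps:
(11818 - 11*(-231))*(15499 + 48686) = (11818 + 2541)*64185 = 14359*64185 = 921632415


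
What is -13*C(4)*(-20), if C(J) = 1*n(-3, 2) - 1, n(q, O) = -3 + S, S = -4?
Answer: -2080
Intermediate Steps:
n(q, O) = -7 (n(q, O) = -3 - 4 = -7)
C(J) = -8 (C(J) = 1*(-7) - 1 = -7 - 1 = -8)
-13*C(4)*(-20) = -13*(-8)*(-20) = 104*(-20) = -2080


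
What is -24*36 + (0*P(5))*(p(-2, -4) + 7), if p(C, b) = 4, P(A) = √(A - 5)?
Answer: -864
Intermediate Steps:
P(A) = √(-5 + A)
-24*36 + (0*P(5))*(p(-2, -4) + 7) = -24*36 + (0*√(-5 + 5))*(4 + 7) = -864 + (0*√0)*11 = -864 + (0*0)*11 = -864 + 0*11 = -864 + 0 = -864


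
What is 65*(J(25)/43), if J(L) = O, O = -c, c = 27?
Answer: -1755/43 ≈ -40.814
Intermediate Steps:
O = -27 (O = -1*27 = -27)
J(L) = -27
65*(J(25)/43) = 65*(-27/43) = -1755/43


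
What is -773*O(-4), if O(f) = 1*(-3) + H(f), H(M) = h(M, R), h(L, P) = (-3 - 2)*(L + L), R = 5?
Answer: -28601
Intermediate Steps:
h(L, P) = -10*L
H(M) = -10*M
O(f) = -3 - 10*f (O(f) = 1*(-3) - 10*f = -3 - 10*f)
-773*O(-4) = -773*(-3 - 10*(-4)) = -773*(-3 + 40) = -773*37 = -28601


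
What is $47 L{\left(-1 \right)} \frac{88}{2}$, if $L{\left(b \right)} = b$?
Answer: $-2068$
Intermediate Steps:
$47 L{\left(-1 \right)} \frac{88}{2} = 47 \left(-1\right) \frac{88}{2} = - 47 \cdot 88 \cdot \frac{1}{2} = \left(-47\right) 44 = -2068$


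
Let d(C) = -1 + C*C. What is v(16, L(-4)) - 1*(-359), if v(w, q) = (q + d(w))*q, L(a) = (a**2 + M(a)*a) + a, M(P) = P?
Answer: 8283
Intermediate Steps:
d(C) = -1 + C**2
L(a) = a + 2*a**2 (L(a) = (a**2 + a*a) + a = (a**2 + a**2) + a = 2*a**2 + a = a + 2*a**2)
v(w, q) = q*(-1 + q + w**2) (v(w, q) = (q + (-1 + w**2))*q = (-1 + q + w**2)*q = q*(-1 + q + w**2))
v(16, L(-4)) - 1*(-359) = (-4*(1 + 2*(-4)))*(-1 - 4*(1 + 2*(-4)) + 16**2) - 1*(-359) = (-4*(1 - 8))*(-1 - 4*(1 - 8) + 256) + 359 = (-4*(-7))*(-1 - 4*(-7) + 256) + 359 = 28*(-1 + 28 + 256) + 359 = 28*283 + 359 = 7924 + 359 = 8283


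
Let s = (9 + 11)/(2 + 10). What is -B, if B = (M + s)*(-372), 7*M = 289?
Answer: 111848/7 ≈ 15978.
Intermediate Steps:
M = 289/7 (M = (⅐)*289 = 289/7 ≈ 41.286)
s = 5/3 (s = 20/12 = 20*(1/12) = 5/3 ≈ 1.6667)
B = -111848/7 (B = (289/7 + 5/3)*(-372) = (902/21)*(-372) = -111848/7 ≈ -15978.)
-B = -1*(-111848/7) = 111848/7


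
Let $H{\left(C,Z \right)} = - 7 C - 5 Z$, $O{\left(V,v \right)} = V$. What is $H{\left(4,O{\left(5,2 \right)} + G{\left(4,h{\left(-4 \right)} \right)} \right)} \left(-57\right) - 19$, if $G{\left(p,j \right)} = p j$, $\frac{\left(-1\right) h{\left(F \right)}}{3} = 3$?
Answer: $-7258$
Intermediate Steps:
$h{\left(F \right)} = -9$ ($h{\left(F \right)} = \left(-3\right) 3 = -9$)
$G{\left(p,j \right)} = j p$
$H{\left(4,O{\left(5,2 \right)} + G{\left(4,h{\left(-4 \right)} \right)} \right)} \left(-57\right) - 19 = \left(\left(-7\right) 4 - 5 \left(5 - 36\right)\right) \left(-57\right) - 19 = \left(-28 - 5 \left(5 - 36\right)\right) \left(-57\right) - 19 = \left(-28 - -155\right) \left(-57\right) - 19 = \left(-28 + 155\right) \left(-57\right) - 19 = 127 \left(-57\right) - 19 = -7239 - 19 = -7258$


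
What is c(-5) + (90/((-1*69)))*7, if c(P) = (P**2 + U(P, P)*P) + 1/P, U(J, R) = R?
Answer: 4677/115 ≈ 40.670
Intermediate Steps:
c(P) = 1/P + 2*P**2 (c(P) = (P**2 + P*P) + 1/P = (P**2 + P**2) + 1/P = 2*P**2 + 1/P = 1/P + 2*P**2)
c(-5) + (90/((-1*69)))*7 = (1 + 2*(-5)**3)/(-5) + (90/((-1*69)))*7 = -(1 + 2*(-125))/5 + (90/(-69))*7 = -(1 - 250)/5 + (90*(-1/69))*7 = -1/5*(-249) - 30/23*7 = 249/5 - 210/23 = 4677/115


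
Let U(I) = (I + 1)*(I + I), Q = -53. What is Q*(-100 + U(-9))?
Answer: -2332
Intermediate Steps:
U(I) = 2*I*(1 + I) (U(I) = (1 + I)*(2*I) = 2*I*(1 + I))
Q*(-100 + U(-9)) = -53*(-100 + 2*(-9)*(1 - 9)) = -53*(-100 + 2*(-9)*(-8)) = -53*(-100 + 144) = -53*44 = -2332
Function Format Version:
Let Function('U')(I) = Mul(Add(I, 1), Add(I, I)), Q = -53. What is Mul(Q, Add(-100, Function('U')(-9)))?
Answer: -2332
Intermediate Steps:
Function('U')(I) = Mul(2, I, Add(1, I)) (Function('U')(I) = Mul(Add(1, I), Mul(2, I)) = Mul(2, I, Add(1, I)))
Mul(Q, Add(-100, Function('U')(-9))) = Mul(-53, Add(-100, Mul(2, -9, Add(1, -9)))) = Mul(-53, Add(-100, Mul(2, -9, -8))) = Mul(-53, Add(-100, 144)) = Mul(-53, 44) = -2332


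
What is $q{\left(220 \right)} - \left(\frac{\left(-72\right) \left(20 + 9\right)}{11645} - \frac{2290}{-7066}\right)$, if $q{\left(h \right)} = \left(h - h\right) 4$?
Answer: $- \frac{5956621}{41141785} \approx -0.14478$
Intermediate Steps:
$q{\left(h \right)} = 0$ ($q{\left(h \right)} = 0 \cdot 4 = 0$)
$q{\left(220 \right)} - \left(\frac{\left(-72\right) \left(20 + 9\right)}{11645} - \frac{2290}{-7066}\right) = 0 - \left(\frac{\left(-72\right) \left(20 + 9\right)}{11645} - \frac{2290}{-7066}\right) = 0 - \left(\left(-72\right) 29 \cdot \frac{1}{11645} - - \frac{1145}{3533}\right) = 0 - \left(\left(-2088\right) \frac{1}{11645} + \frac{1145}{3533}\right) = 0 - \left(- \frac{2088}{11645} + \frac{1145}{3533}\right) = 0 - \frac{5956621}{41141785} = - \frac{5956621}{41141785}$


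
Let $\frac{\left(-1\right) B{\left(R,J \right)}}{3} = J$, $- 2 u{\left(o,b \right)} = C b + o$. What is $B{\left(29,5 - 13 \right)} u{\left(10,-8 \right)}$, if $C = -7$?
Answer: $-792$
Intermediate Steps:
$u{\left(o,b \right)} = - \frac{o}{2} + \frac{7 b}{2}$ ($u{\left(o,b \right)} = - \frac{- 7 b + o}{2} = - \frac{o - 7 b}{2} = - \frac{o}{2} + \frac{7 b}{2}$)
$B{\left(R,J \right)} = - 3 J$
$B{\left(29,5 - 13 \right)} u{\left(10,-8 \right)} = - 3 \left(5 - 13\right) \left(\left(- \frac{1}{2}\right) 10 + \frac{7}{2} \left(-8\right)\right) = \left(-3\right) \left(-8\right) \left(-5 - 28\right) = 24 \left(-33\right) = -792$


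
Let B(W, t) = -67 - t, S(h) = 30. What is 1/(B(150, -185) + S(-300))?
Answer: 1/148 ≈ 0.0067568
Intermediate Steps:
1/(B(150, -185) + S(-300)) = 1/((-67 - 1*(-185)) + 30) = 1/((-67 + 185) + 30) = 1/(118 + 30) = 1/148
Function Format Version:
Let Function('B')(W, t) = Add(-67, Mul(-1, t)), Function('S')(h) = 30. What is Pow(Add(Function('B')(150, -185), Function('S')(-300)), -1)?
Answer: Rational(1, 148) ≈ 0.0067568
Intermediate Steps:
Pow(Add(Function('B')(150, -185), Function('S')(-300)), -1) = Pow(Add(Add(-67, Mul(-1, -185)), 30), -1) = Pow(Add(Add(-67, 185), 30), -1) = Pow(Add(118, 30), -1) = Pow(148, -1) = Rational(1, 148)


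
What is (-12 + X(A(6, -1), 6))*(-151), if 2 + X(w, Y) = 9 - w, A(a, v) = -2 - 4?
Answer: -151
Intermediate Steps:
A(a, v) = -6
X(w, Y) = 7 - w (X(w, Y) = -2 + (9 - w) = 7 - w)
(-12 + X(A(6, -1), 6))*(-151) = (-12 + (7 - 1*(-6)))*(-151) = (-12 + (7 + 6))*(-151) = (-12 + 13)*(-151) = 1*(-151) = -151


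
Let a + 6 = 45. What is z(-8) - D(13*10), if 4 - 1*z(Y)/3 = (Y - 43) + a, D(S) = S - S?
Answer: 48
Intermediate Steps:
a = 39 (a = -6 + 45 = 39)
D(S) = 0
z(Y) = 24 - 3*Y (z(Y) = 12 - 3*((Y - 43) + 39) = 12 - 3*((-43 + Y) + 39) = 12 - 3*(-4 + Y) = 12 + (12 - 3*Y) = 24 - 3*Y)
z(-8) - D(13*10) = (24 - 3*(-8)) - 1*0 = (24 + 24) + 0 = 48 + 0 = 48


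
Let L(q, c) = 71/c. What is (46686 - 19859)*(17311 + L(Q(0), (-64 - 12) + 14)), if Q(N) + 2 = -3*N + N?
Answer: 28791031497/62 ≈ 4.6437e+8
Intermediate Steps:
Q(N) = -2 - 2*N (Q(N) = -2 + (-3*N + N) = -2 - 2*N)
(46686 - 19859)*(17311 + L(Q(0), (-64 - 12) + 14)) = (46686 - 19859)*(17311 + 71/((-64 - 12) + 14)) = 26827*(17311 + 71/(-76 + 14)) = 26827*(17311 + 71/(-62)) = 26827*(17311 + 71*(-1/62)) = 26827*(17311 - 71/62) = 26827*(1073211/62) = 28791031497/62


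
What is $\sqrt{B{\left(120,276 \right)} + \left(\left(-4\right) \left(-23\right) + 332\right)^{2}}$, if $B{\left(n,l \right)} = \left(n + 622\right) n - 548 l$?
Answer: $8 \sqrt{1837} \approx 342.88$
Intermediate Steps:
$B{\left(n,l \right)} = - 548 l + n \left(622 + n\right)$ ($B{\left(n,l \right)} = \left(622 + n\right) n - 548 l = n \left(622 + n\right) - 548 l = - 548 l + n \left(622 + n\right)$)
$\sqrt{B{\left(120,276 \right)} + \left(\left(-4\right) \left(-23\right) + 332\right)^{2}} = \sqrt{\left(120^{2} - 151248 + 622 \cdot 120\right) + \left(\left(-4\right) \left(-23\right) + 332\right)^{2}} = \sqrt{\left(14400 - 151248 + 74640\right) + \left(92 + 332\right)^{2}} = \sqrt{-62208 + 424^{2}} = \sqrt{-62208 + 179776} = \sqrt{117568} = 8 \sqrt{1837}$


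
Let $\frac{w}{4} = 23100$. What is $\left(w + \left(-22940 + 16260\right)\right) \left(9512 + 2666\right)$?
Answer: $1043898160$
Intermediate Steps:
$w = 92400$ ($w = 4 \cdot 23100 = 92400$)
$\left(w + \left(-22940 + 16260\right)\right) \left(9512 + 2666\right) = \left(92400 + \left(-22940 + 16260\right)\right) \left(9512 + 2666\right) = \left(92400 - 6680\right) 12178 = 85720 \cdot 12178 = 1043898160$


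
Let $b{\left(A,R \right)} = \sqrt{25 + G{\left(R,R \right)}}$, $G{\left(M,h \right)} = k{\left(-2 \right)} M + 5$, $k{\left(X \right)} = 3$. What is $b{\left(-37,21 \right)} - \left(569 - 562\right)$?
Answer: $-7 + \sqrt{93} \approx 2.6437$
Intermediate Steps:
$G{\left(M,h \right)} = 5 + 3 M$ ($G{\left(M,h \right)} = 3 M + 5 = 5 + 3 M$)
$b{\left(A,R \right)} = \sqrt{30 + 3 R}$ ($b{\left(A,R \right)} = \sqrt{25 + \left(5 + 3 R\right)} = \sqrt{30 + 3 R}$)
$b{\left(-37,21 \right)} - \left(569 - 562\right) = \sqrt{30 + 3 \cdot 21} - \left(569 - 562\right) = \sqrt{30 + 63} - \left(569 - 562\right) = \sqrt{93} - 7 = -7 + \sqrt{93}$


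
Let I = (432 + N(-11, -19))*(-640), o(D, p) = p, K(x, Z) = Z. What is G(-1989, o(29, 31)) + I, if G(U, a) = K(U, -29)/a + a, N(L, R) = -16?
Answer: -8252508/31 ≈ -2.6621e+5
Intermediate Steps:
I = -266240 (I = (432 - 16)*(-640) = 416*(-640) = -266240)
G(U, a) = a - 29/a (G(U, a) = -29/a + a = a - 29/a)
G(-1989, o(29, 31)) + I = (31 - 29/31) - 266240 = 932/31 - 266240 = -8252508/31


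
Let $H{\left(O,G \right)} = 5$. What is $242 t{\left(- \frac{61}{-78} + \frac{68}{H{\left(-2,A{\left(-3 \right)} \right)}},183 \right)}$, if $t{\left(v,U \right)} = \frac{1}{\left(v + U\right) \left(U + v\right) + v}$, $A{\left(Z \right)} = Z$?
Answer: $\frac{36808200}{5927953951} \approx 0.0062093$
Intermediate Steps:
$t{\left(v,U \right)} = \frac{1}{v + \left(U + v\right)^{2}}$ ($t{\left(v,U \right)} = \frac{1}{\left(U + v\right) \left(U + v\right) + v} = \frac{1}{\left(U + v\right)^{2} + v} = \frac{1}{v + \left(U + v\right)^{2}}$)
$242 t{\left(- \frac{61}{-78} + \frac{68}{H{\left(-2,A{\left(-3 \right)} \right)}},183 \right)} = \frac{242}{\left(- \frac{61}{-78} + \frac{68}{5}\right) + \left(183 + \left(- \frac{61}{-78} + \frac{68}{5}\right)\right)^{2}} = \frac{242}{\left(\left(-61\right) \left(- \frac{1}{78}\right) + 68 \cdot \frac{1}{5}\right) + \left(183 + \left(\left(-61\right) \left(- \frac{1}{78}\right) + 68 \cdot \frac{1}{5}\right)\right)^{2}} = \frac{242}{\left(\frac{61}{78} + \frac{68}{5}\right) + \left(183 + \left(\frac{61}{78} + \frac{68}{5}\right)\right)^{2}} = \frac{242}{\frac{5609}{390} + \left(183 + \frac{5609}{390}\right)^{2}} = \frac{242}{\frac{5609}{390} + \left(\frac{76979}{390}\right)^{2}} = \frac{242}{\frac{5609}{390} + \frac{5925766441}{152100}} = \frac{242}{\frac{5927953951}{152100}} = 242 \cdot \frac{152100}{5927953951} = \frac{36808200}{5927953951}$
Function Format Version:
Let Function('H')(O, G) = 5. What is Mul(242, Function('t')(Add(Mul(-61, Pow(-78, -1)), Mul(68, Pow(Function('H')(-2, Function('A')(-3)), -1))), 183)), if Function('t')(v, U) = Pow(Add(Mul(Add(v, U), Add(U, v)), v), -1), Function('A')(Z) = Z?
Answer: Rational(36808200, 5927953951) ≈ 0.0062093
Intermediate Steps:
Function('t')(v, U) = Pow(Add(v, Pow(Add(U, v), 2)), -1) (Function('t')(v, U) = Pow(Add(Mul(Add(U, v), Add(U, v)), v), -1) = Pow(Add(Pow(Add(U, v), 2), v), -1) = Pow(Add(v, Pow(Add(U, v), 2)), -1))
Mul(242, Function('t')(Add(Mul(-61, Pow(-78, -1)), Mul(68, Pow(Function('H')(-2, Function('A')(-3)), -1))), 183)) = Mul(242, Pow(Add(Add(Mul(-61, Pow(-78, -1)), Mul(68, Pow(5, -1))), Pow(Add(183, Add(Mul(-61, Pow(-78, -1)), Mul(68, Pow(5, -1)))), 2)), -1)) = Mul(242, Pow(Add(Add(Mul(-61, Rational(-1, 78)), Mul(68, Rational(1, 5))), Pow(Add(183, Add(Mul(-61, Rational(-1, 78)), Mul(68, Rational(1, 5)))), 2)), -1)) = Mul(242, Pow(Add(Add(Rational(61, 78), Rational(68, 5)), Pow(Add(183, Add(Rational(61, 78), Rational(68, 5))), 2)), -1)) = Mul(242, Pow(Add(Rational(5609, 390), Pow(Add(183, Rational(5609, 390)), 2)), -1)) = Mul(242, Pow(Add(Rational(5609, 390), Pow(Rational(76979, 390), 2)), -1)) = Mul(242, Pow(Add(Rational(5609, 390), Rational(5925766441, 152100)), -1)) = Mul(242, Pow(Rational(5927953951, 152100), -1)) = Mul(242, Rational(152100, 5927953951)) = Rational(36808200, 5927953951)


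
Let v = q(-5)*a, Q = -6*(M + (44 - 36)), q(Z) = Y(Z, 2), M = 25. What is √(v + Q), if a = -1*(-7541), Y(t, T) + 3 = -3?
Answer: 2*I*√11361 ≈ 213.18*I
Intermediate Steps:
Y(t, T) = -6 (Y(t, T) = -3 - 3 = -6)
q(Z) = -6
a = 7541
Q = -198 (Q = -6*(25 + (44 - 36)) = -6*(25 + 8) = -6*33 = -198)
v = -45246 (v = -6*7541 = -45246)
√(v + Q) = √(-45246 - 198) = √(-45444) = 2*I*√11361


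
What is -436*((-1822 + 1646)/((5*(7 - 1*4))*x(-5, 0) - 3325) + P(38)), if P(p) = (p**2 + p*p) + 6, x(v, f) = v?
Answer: -536267792/425 ≈ -1.2618e+6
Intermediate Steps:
P(p) = 6 + 2*p**2 (P(p) = (p**2 + p**2) + 6 = 2*p**2 + 6 = 6 + 2*p**2)
-436*((-1822 + 1646)/((5*(7 - 1*4))*x(-5, 0) - 3325) + P(38)) = -436*((-1822 + 1646)/((5*(7 - 1*4))*(-5) - 3325) + (6 + 2*38**2)) = -436*(-176/((5*(7 - 4))*(-5) - 3325) + (6 + 2*1444)) = -436*(-176/((5*3)*(-5) - 3325) + (6 + 2888)) = -436*(-176/(15*(-5) - 3325) + 2894) = -436*(-176/(-75 - 3325) + 2894) = -436*(-176/(-3400) + 2894) = -436*(-176*(-1/3400) + 2894) = -436*(22/425 + 2894) = -436*1229972/425 = -536267792/425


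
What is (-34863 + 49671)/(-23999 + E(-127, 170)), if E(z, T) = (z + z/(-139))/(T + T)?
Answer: -349913040/567105133 ≈ -0.61702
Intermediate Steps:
E(z, T) = 69*z/(139*T) (E(z, T) = (z + z*(-1/139))/((2*T)) = (z - z/139)*(1/(2*T)) = (138*z/139)*(1/(2*T)) = 69*z/(139*T))
(-34863 + 49671)/(-23999 + E(-127, 170)) = (-34863 + 49671)/(-23999 + (69/139)*(-127)/170) = 14808/(-23999 + (69/139)*(-127)*(1/170)) = 14808/(-23999 - 8763/23630) = 14808/(-567105133/23630) = 14808*(-23630/567105133) = -349913040/567105133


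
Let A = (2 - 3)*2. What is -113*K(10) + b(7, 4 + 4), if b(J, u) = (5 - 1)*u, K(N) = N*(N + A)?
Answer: -9008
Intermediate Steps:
A = -2 (A = -1*2 = -2)
K(N) = N*(-2 + N) (K(N) = N*(N - 2) = N*(-2 + N))
b(J, u) = 4*u
-113*K(10) + b(7, 4 + 4) = -1130*(-2 + 10) + 4*(4 + 4) = -1130*8 + 4*8 = -113*80 + 32 = -9040 + 32 = -9008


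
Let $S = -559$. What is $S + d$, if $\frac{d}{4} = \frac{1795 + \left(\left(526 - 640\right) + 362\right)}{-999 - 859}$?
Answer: $- \frac{523397}{929} \approx -563.4$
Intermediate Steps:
$d = - \frac{4086}{929}$ ($d = 4 \frac{1795 + \left(\left(526 - 640\right) + 362\right)}{-999 - 859} = 4 \frac{1795 + \left(-114 + 362\right)}{-1858} = 4 \left(1795 + 248\right) \left(- \frac{1}{1858}\right) = 4 \cdot 2043 \left(- \frac{1}{1858}\right) = 4 \left(- \frac{2043}{1858}\right) = - \frac{4086}{929} \approx -4.3983$)
$S + d = -559 - \frac{4086}{929} = - \frac{523397}{929}$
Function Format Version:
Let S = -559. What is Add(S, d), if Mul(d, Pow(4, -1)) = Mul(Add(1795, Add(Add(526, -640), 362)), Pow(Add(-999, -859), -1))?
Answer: Rational(-523397, 929) ≈ -563.40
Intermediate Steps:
d = Rational(-4086, 929) (d = Mul(4, Mul(Add(1795, Add(Add(526, -640), 362)), Pow(Add(-999, -859), -1))) = Mul(4, Mul(Add(1795, Add(-114, 362)), Pow(-1858, -1))) = Mul(4, Mul(Add(1795, 248), Rational(-1, 1858))) = Mul(4, Mul(2043, Rational(-1, 1858))) = Mul(4, Rational(-2043, 1858)) = Rational(-4086, 929) ≈ -4.3983)
Add(S, d) = Add(-559, Rational(-4086, 929)) = Rational(-523397, 929)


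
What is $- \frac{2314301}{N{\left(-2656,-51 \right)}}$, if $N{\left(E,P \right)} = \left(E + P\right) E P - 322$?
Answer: $\frac{2314301}{366679714} \approx 0.0063115$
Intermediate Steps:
$N{\left(E,P \right)} = -322 + E P \left(E + P\right)$ ($N{\left(E,P \right)} = E \left(E + P\right) P - 322 = E P \left(E + P\right) - 322 = -322 + E P \left(E + P\right)$)
$- \frac{2314301}{N{\left(-2656,-51 \right)}} = - \frac{2314301}{-322 - 2656 \left(-51\right)^{2} - 51 \left(-2656\right)^{2}} = - \frac{2314301}{-322 - 6908256 - 359771136} = - \frac{2314301}{-366679714} = \left(-2314301\right) \left(- \frac{1}{366679714}\right) = \frac{2314301}{366679714}$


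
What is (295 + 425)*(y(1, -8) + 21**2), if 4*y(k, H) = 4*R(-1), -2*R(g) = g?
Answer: 317880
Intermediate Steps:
R(g) = -g/2
y(k, H) = 1/2 (y(k, H) = (4*(-1/2*(-1)))/4 = (4*(1/2))/4 = (1/4)*2 = 1/2)
(295 + 425)*(y(1, -8) + 21**2) = (295 + 425)*(1/2 + 21**2) = 720*(1/2 + 441) = 720*(883/2) = 317880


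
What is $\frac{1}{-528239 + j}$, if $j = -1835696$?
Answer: $- \frac{1}{2363935} \approx -4.2302 \cdot 10^{-7}$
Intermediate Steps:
$\frac{1}{-528239 + j} = \frac{1}{-528239 - 1835696} = \frac{1}{-2363935} = - \frac{1}{2363935}$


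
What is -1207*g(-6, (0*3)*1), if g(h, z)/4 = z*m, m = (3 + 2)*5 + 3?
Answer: 0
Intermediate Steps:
m = 28 (m = 5*5 + 3 = 25 + 3 = 28)
g(h, z) = 112*z (g(h, z) = 4*(z*28) = 4*(28*z) = 112*z)
-1207*g(-6, (0*3)*1) = -135184*(0*3)*1 = -135184*0*1 = -135184*0 = -1207*0 = 0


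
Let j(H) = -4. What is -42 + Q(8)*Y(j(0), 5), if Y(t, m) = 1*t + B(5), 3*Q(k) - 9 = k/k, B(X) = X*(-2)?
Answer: -266/3 ≈ -88.667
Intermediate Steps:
B(X) = -2*X
Q(k) = 10/3 (Q(k) = 3 + (k/k)/3 = 3 + (⅓)*1 = 3 + ⅓ = 10/3)
Y(t, m) = -10 + t (Y(t, m) = 1*t - 2*5 = t - 10 = -10 + t)
-42 + Q(8)*Y(j(0), 5) = -42 + 10*(-10 - 4)/3 = -42 + (10/3)*(-14) = -42 - 140/3 = -266/3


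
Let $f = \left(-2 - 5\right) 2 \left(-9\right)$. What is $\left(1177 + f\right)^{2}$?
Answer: $1697809$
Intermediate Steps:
$f = 126$ ($f = \left(-7\right) 2 \left(-9\right) = \left(-14\right) \left(-9\right) = 126$)
$\left(1177 + f\right)^{2} = \left(1177 + 126\right)^{2} = 1303^{2} = 1697809$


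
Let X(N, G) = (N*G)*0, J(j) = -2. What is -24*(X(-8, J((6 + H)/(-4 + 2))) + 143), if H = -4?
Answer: -3432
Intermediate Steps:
X(N, G) = 0 (X(N, G) = (G*N)*0 = 0)
-24*(X(-8, J((6 + H)/(-4 + 2))) + 143) = -24*(0 + 143) = -24*143 = -3432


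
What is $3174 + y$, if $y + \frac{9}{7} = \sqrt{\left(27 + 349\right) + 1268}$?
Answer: $\frac{22209}{7} + 2 \sqrt{411} \approx 3213.3$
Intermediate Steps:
$y = - \frac{9}{7} + 2 \sqrt{411}$ ($y = - \frac{9}{7} + \sqrt{\left(27 + 349\right) + 1268} = - \frac{9}{7} + \sqrt{376 + 1268} = - \frac{9}{7} + \sqrt{1644} = - \frac{9}{7} + 2 \sqrt{411} \approx 39.261$)
$3174 + y = 3174 - \left(\frac{9}{7} - 2 \sqrt{411}\right) = \frac{22209}{7} + 2 \sqrt{411}$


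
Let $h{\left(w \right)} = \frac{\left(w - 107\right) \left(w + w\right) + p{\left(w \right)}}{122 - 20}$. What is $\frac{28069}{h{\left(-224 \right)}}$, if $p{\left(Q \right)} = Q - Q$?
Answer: $\frac{1431519}{74144} \approx 19.307$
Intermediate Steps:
$p{\left(Q \right)} = 0$
$h{\left(w \right)} = \frac{w \left(-107 + w\right)}{51}$ ($h{\left(w \right)} = \frac{\left(w - 107\right) \left(w + w\right) + 0}{122 - 20} = \frac{\left(-107 + w\right) 2 w + 0}{102} = \left(2 w \left(-107 + w\right) + 0\right) \frac{1}{102} = 2 w \left(-107 + w\right) \frac{1}{102} = \frac{w \left(-107 + w\right)}{51}$)
$\frac{28069}{h{\left(-224 \right)}} = \frac{28069}{\frac{1}{51} \left(-224\right) \left(-107 - 224\right)} = \frac{28069}{\frac{1}{51} \left(-224\right) \left(-331\right)} = \frac{28069}{\frac{74144}{51}} = 28069 \cdot \frac{51}{74144} = \frac{1431519}{74144}$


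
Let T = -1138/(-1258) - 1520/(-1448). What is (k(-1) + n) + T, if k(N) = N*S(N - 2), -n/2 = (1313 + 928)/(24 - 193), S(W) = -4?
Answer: 624835473/19240481 ≈ 32.475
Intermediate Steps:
n = 4482/169 (n = -2*(1313 + 928)/(24 - 193) = -4482/(-169) = -4482*(-1)/169 = -2*(-2241/169) = 4482/169 ≈ 26.521)
T = 222499/113849 (T = -1138*(-1/1258) - 1520*(-1/1448) = 569/629 + 190/181 = 222499/113849 ≈ 1.9543)
k(N) = -4*N (k(N) = N*(-4) = -4*N)
(k(-1) + n) + T = (-4*(-1) + 4482/169) + 222499/113849 = (4 + 4482/169) + 222499/113849 = 5158/169 + 222499/113849 = 624835473/19240481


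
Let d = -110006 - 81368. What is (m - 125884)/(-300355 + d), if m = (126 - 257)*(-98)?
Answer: 113046/491729 ≈ 0.22989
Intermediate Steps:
m = 12838 (m = -131*(-98) = 12838)
d = -191374
(m - 125884)/(-300355 + d) = (12838 - 125884)/(-300355 - 191374) = -113046/(-491729) = -113046*(-1/491729) = 113046/491729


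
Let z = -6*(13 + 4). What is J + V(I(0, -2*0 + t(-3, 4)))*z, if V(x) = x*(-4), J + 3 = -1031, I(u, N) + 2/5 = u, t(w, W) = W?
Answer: -5986/5 ≈ -1197.2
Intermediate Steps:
I(u, N) = -2/5 + u
J = -1034 (J = -3 - 1031 = -1034)
z = -102 (z = -6*17 = -102)
V(x) = -4*x
J + V(I(0, -2*0 + t(-3, 4)))*z = -1034 - 4*(-2/5 + 0)*(-102) = -1034 - 4*(-2/5)*(-102) = -1034 + (8/5)*(-102) = -1034 - 816/5 = -5986/5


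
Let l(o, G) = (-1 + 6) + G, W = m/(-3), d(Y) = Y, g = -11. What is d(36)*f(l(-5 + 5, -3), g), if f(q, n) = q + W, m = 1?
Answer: 60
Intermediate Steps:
W = -⅓ (W = 1/(-3) = 1*(-⅓) = -⅓ ≈ -0.33333)
l(o, G) = 5 + G
f(q, n) = -⅓ + q (f(q, n) = q - ⅓ = -⅓ + q)
d(36)*f(l(-5 + 5, -3), g) = 36*(-⅓ + (5 - 3)) = 36*(-⅓ + 2) = 36*(5/3) = 60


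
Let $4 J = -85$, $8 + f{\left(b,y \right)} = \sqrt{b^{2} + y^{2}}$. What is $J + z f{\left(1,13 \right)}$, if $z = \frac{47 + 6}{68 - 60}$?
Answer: $- \frac{297}{4} + \frac{53 \sqrt{170}}{8} \approx 12.129$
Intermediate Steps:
$f{\left(b,y \right)} = -8 + \sqrt{b^{2} + y^{2}}$
$J = - \frac{85}{4}$ ($J = \frac{1}{4} \left(-85\right) = - \frac{85}{4} \approx -21.25$)
$z = \frac{53}{8} \approx 6.625$
$J + z f{\left(1,13 \right)} = - \frac{85}{4} + \frac{53 \left(-8 + \sqrt{1^{2} + 13^{2}}\right)}{8} = - \frac{85}{4} + \frac{53 \left(-8 + \sqrt{1 + 169}\right)}{8} = - \frac{85}{4} + \frac{53 \left(-8 + \sqrt{170}\right)}{8} = - \frac{85}{4} - \left(53 - \frac{53 \sqrt{170}}{8}\right) = - \frac{297}{4} + \frac{53 \sqrt{170}}{8}$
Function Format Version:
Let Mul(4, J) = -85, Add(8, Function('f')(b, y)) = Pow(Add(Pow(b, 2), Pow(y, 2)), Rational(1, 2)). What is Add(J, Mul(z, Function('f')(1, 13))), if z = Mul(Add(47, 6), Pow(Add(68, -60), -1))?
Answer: Add(Rational(-297, 4), Mul(Rational(53, 8), Pow(170, Rational(1, 2)))) ≈ 12.129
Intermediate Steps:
Function('f')(b, y) = Add(-8, Pow(Add(Pow(b, 2), Pow(y, 2)), Rational(1, 2)))
J = Rational(-85, 4) (J = Mul(Rational(1, 4), -85) = Rational(-85, 4) ≈ -21.250)
z = Rational(53, 8) (z = Mul(53, Pow(8, -1)) = Mul(53, Rational(1, 8)) = Rational(53, 8) ≈ 6.6250)
Add(J, Mul(z, Function('f')(1, 13))) = Add(Rational(-85, 4), Mul(Rational(53, 8), Add(-8, Pow(Add(Pow(1, 2), Pow(13, 2)), Rational(1, 2))))) = Add(Rational(-85, 4), Mul(Rational(53, 8), Add(-8, Pow(Add(1, 169), Rational(1, 2))))) = Add(Rational(-85, 4), Mul(Rational(53, 8), Add(-8, Pow(170, Rational(1, 2))))) = Add(Rational(-85, 4), Add(-53, Mul(Rational(53, 8), Pow(170, Rational(1, 2))))) = Add(Rational(-297, 4), Mul(Rational(53, 8), Pow(170, Rational(1, 2))))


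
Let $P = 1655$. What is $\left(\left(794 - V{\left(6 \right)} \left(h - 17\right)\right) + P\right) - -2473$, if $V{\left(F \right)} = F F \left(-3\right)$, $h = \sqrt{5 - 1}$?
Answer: $3302$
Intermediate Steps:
$h = 2$ ($h = \sqrt{4} = 2$)
$V{\left(F \right)} = - 3 F^{2}$ ($V{\left(F \right)} = F^{2} \left(-3\right) = - 3 F^{2}$)
$\left(\left(794 - V{\left(6 \right)} \left(h - 17\right)\right) + P\right) - -2473 = \left(\left(794 - - 3 \cdot 6^{2} \left(2 - 17\right)\right) + 1655\right) - -2473 = \left(\left(794 - \left(-3\right) 36 \left(-15\right)\right) + 1655\right) + 2473 = \left(\left(794 - \left(-108\right) \left(-15\right)\right) + 1655\right) + 2473 = \left(\left(794 - 1620\right) + 1655\right) + 2473 = \left(-826 + 1655\right) + 2473 = 829 + 2473 = 3302$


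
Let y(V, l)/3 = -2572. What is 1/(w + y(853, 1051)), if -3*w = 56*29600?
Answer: -3/1680748 ≈ -1.7849e-6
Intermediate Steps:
y(V, l) = -7716 (y(V, l) = 3*(-2572) = -7716)
w = -1657600/3 (w = -56*29600/3 = -⅓*1657600 = -1657600/3 ≈ -5.5253e+5)
1/(w + y(853, 1051)) = 1/(-1657600/3 - 7716) = 1/(-1680748/3) = -3/1680748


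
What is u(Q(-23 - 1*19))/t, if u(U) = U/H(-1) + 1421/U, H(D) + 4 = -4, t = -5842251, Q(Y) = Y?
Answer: 343/70107012 ≈ 4.8925e-6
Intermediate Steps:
H(D) = -8 (H(D) = -4 - 4 = -8)
u(U) = 1421/U - U/8 (u(U) = U/(-8) + 1421/U = U*(-1/8) + 1421/U = -U/8 + 1421/U = 1421/U - U/8)
u(Q(-23 - 1*19))/t = (1421/(-23 - 1*19) - (-23 - 1*19)/8)/(-5842251) = (1421/(-23 - 19) - (-23 - 19)/8)*(-1/5842251) = (1421/(-42) - 1/8*(-42))*(-1/5842251) = (1421*(-1/42) + 21/4)*(-1/5842251) = (-203/6 + 21/4)*(-1/5842251) = -343/12*(-1/5842251) = 343/70107012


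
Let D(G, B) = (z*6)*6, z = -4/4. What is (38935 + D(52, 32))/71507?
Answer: 38899/71507 ≈ 0.54399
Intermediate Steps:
z = -1 (z = -4*¼ = -1)
D(G, B) = -36 (D(G, B) = -1*6*6 = -6*6 = -36)
(38935 + D(52, 32))/71507 = (38935 - 36)/71507 = 38899*(1/71507) = 38899/71507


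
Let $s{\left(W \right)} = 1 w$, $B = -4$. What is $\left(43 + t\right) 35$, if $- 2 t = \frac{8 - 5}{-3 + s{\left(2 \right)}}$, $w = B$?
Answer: $\frac{3025}{2} \approx 1512.5$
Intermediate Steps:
$w = -4$
$s{\left(W \right)} = -4$ ($s{\left(W \right)} = 1 \left(-4\right) = -4$)
$t = \frac{3}{14}$ ($t = - \frac{\left(8 - 5\right) \frac{1}{-3 - 4}}{2} = - \frac{3 \frac{1}{-7}}{2} = - \frac{3 \left(- \frac{1}{7}\right)}{2} = \left(- \frac{1}{2}\right) \left(- \frac{3}{7}\right) = \frac{3}{14} \approx 0.21429$)
$\left(43 + t\right) 35 = \left(43 + \frac{3}{14}\right) 35 = \frac{605}{14} \cdot 35 = \frac{3025}{2}$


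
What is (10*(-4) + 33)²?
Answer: 49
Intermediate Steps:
(10*(-4) + 33)² = (-40 + 33)² = (-7)² = 49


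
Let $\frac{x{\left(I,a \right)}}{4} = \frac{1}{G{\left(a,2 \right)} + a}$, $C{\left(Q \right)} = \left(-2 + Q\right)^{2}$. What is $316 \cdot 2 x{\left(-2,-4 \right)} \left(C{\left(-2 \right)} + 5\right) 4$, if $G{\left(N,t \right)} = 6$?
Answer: $106176$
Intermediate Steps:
$x{\left(I,a \right)} = \frac{4}{6 + a}$
$316 \cdot 2 x{\left(-2,-4 \right)} \left(C{\left(-2 \right)} + 5\right) 4 = 316 \cdot 2 \frac{4}{6 - 4} \left(\left(-2 - 2\right)^{2} + 5\right) 4 = 316 \cdot 2 \cdot \frac{4}{2} \left(\left(-4\right)^{2} + 5\right) 4 = 316 \cdot 2 \cdot 4 \cdot \frac{1}{2} \left(16 + 5\right) 4 = 316 \cdot 2 \cdot 2 \cdot 21 \cdot 4 = 316 \cdot 4 \cdot 84 = 316 \cdot 336 = 106176$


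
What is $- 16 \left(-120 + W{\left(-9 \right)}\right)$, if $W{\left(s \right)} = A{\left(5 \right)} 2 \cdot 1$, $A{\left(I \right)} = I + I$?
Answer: $1600$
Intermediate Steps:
$A{\left(I \right)} = 2 I$
$W{\left(s \right)} = 20$ ($W{\left(s \right)} = 2 \cdot 5 \cdot 2 \cdot 1 = 10 \cdot 2 \cdot 1 = 20 \cdot 1 = 20$)
$- 16 \left(-120 + W{\left(-9 \right)}\right) = - 16 \left(-120 + 20\right) = \left(-16\right) \left(-100\right) = 1600$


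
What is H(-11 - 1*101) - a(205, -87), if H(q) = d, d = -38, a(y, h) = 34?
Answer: -72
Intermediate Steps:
H(q) = -38
H(-11 - 1*101) - a(205, -87) = -38 - 1*34 = -38 - 34 = -72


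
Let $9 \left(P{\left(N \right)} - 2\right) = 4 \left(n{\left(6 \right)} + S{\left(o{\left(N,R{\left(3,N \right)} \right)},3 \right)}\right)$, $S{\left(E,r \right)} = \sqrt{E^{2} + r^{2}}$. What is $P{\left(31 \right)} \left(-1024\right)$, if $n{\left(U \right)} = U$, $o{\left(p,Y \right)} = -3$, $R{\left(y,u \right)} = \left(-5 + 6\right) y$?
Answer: $- \frac{14336}{3} - \frac{4096 \sqrt{2}}{3} \approx -6709.5$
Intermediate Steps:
$R{\left(y,u \right)} = y$ ($R{\left(y,u \right)} = 1 y = y$)
$P{\left(N \right)} = \frac{14}{3} + \frac{4 \sqrt{2}}{3}$ ($P{\left(N \right)} = 2 + \frac{4 \left(6 + \sqrt{\left(-3\right)^{2} + 3^{2}}\right)}{9} = 2 + \frac{4 \left(6 + \sqrt{9 + 9}\right)}{9} = 2 + \frac{4 \left(6 + \sqrt{18}\right)}{9} = 2 + \frac{4 \left(6 + 3 \sqrt{2}\right)}{9} = 2 + \frac{24 + 12 \sqrt{2}}{9} = 2 + \left(\frac{8}{3} + \frac{4 \sqrt{2}}{3}\right) = \frac{14}{3} + \frac{4 \sqrt{2}}{3}$)
$P{\left(31 \right)} \left(-1024\right) = \left(\frac{14}{3} + \frac{4 \sqrt{2}}{3}\right) \left(-1024\right) = - \frac{14336}{3} - \frac{4096 \sqrt{2}}{3}$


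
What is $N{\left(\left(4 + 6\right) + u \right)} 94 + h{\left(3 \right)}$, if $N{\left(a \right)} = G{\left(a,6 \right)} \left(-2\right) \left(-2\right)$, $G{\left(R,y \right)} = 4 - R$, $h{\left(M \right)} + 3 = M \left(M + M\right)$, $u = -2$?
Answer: $-1489$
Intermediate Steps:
$h{\left(M \right)} = -3 + 2 M^{2}$ ($h{\left(M \right)} = -3 + M \left(M + M\right) = -3 + M 2 M = -3 + 2 M^{2}$)
$N{\left(a \right)} = 16 - 4 a$ ($N{\left(a \right)} = \left(4 - a\right) \left(-2\right) \left(-2\right) = \left(-8 + 2 a\right) \left(-2\right) = 16 - 4 a$)
$N{\left(\left(4 + 6\right) + u \right)} 94 + h{\left(3 \right)} = \left(16 - 4 \left(\left(4 + 6\right) - 2\right)\right) 94 - \left(3 - 2 \cdot 3^{2}\right) = \left(16 - 4 \left(10 - 2\right)\right) 94 + \left(-3 + 2 \cdot 9\right) = \left(16 - 32\right) 94 + \left(-3 + 18\right) = \left(16 - 32\right) 94 + 15 = \left(-16\right) 94 + 15 = -1504 + 15 = -1489$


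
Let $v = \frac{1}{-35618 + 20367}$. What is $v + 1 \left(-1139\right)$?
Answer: $- \frac{17370890}{15251} \approx -1139.0$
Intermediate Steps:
$v = - \frac{1}{15251}$ ($v = \frac{1}{-15251} = - \frac{1}{15251} \approx -6.5569 \cdot 10^{-5}$)
$v + 1 \left(-1139\right) = - \frac{1}{15251} + 1 \left(-1139\right) = - \frac{1}{15251} - 1139 = - \frac{17370890}{15251}$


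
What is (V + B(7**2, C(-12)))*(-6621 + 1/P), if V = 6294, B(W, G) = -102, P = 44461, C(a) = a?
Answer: -1822777925760/44461 ≈ -4.0997e+7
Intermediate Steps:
(V + B(7**2, C(-12)))*(-6621 + 1/P) = (6294 - 102)*(-6621 + 1/44461) = 6192*(-6621 + 1/44461) = 6192*(-294376280/44461) = -1822777925760/44461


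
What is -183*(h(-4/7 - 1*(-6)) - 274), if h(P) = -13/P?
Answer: 1922049/38 ≈ 50580.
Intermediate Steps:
-183*(h(-4/7 - 1*(-6)) - 274) = -183*(-13/(-4/7 - 1*(-6)) - 274) = -183*(-13/(-4*⅐ + 6) - 274) = -183*(-13/(-4/7 + 6) - 274) = -183*(-13/38/7 - 274) = -183*(-13*7/38 - 274) = -183*(-91/38 - 274) = -183*(-10503/38) = 1922049/38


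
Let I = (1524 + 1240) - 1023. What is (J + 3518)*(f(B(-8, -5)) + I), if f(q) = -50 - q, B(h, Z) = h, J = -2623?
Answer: 1520605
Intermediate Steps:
I = 1741 (I = 2764 - 1023 = 1741)
(J + 3518)*(f(B(-8, -5)) + I) = (-2623 + 3518)*((-50 - 1*(-8)) + 1741) = 895*((-50 + 8) + 1741) = 895*(-42 + 1741) = 895*1699 = 1520605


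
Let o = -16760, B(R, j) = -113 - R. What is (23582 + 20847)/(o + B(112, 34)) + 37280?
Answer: 633156371/16985 ≈ 37277.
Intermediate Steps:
(23582 + 20847)/(o + B(112, 34)) + 37280 = (23582 + 20847)/(-16760 + (-113 - 1*112)) + 37280 = 44429/(-16760 + (-113 - 112)) + 37280 = 44429/(-16760 - 225) + 37280 = 44429/(-16985) + 37280 = 44429*(-1/16985) + 37280 = -44429/16985 + 37280 = 633156371/16985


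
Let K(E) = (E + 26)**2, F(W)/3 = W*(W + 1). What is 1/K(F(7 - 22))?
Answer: 1/430336 ≈ 2.3238e-6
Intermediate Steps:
F(W) = 3*W*(1 + W) (F(W) = 3*(W*(W + 1)) = 3*(W*(1 + W)) = 3*W*(1 + W))
K(E) = (26 + E)**2
1/K(F(7 - 22)) = 1/((26 + 3*(7 - 22)*(1 + (7 - 22)))**2) = 1/((26 + 3*(-15)*(1 - 15))**2) = 1/((26 + 3*(-15)*(-14))**2) = 1/((26 + 630)**2) = 1/(656**2) = 1/430336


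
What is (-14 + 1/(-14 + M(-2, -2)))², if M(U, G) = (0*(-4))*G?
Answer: 38809/196 ≈ 198.01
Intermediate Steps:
M(U, G) = 0 (M(U, G) = 0*G = 0)
(-14 + 1/(-14 + M(-2, -2)))² = (-14 + 1/(-14 + 0))² = (-14 + 1/(-14))² = (-14 - 1/14)² = (-197/14)² = 38809/196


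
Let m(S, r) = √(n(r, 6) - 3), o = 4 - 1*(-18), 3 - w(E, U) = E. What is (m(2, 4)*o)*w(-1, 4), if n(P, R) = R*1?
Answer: 88*√3 ≈ 152.42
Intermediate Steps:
w(E, U) = 3 - E
o = 22 (o = 4 + 18 = 22)
n(P, R) = R
m(S, r) = √3 (m(S, r) = √(6 - 3) = √3)
(m(2, 4)*o)*w(-1, 4) = (√3*22)*(3 - 1*(-1)) = (22*√3)*(3 + 1) = (22*√3)*4 = 88*√3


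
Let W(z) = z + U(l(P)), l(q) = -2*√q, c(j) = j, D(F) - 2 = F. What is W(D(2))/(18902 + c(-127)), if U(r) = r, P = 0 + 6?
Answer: 4/18775 - 2*√6/18775 ≈ -4.7882e-5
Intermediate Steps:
P = 6
D(F) = 2 + F
W(z) = z - 2*√6
W(D(2))/(18902 + c(-127)) = ((2 + 2) - 2*√6)/(18902 - 127) = (4 - 2*√6)/18775 = (4 - 2*√6)*(1/18775) = 4/18775 - 2*√6/18775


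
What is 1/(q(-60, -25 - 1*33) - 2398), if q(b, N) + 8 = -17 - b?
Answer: -1/2363 ≈ -0.00042319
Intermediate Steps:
q(b, N) = -25 - b (q(b, N) = -8 + (-17 - b) = -25 - b)
1/(q(-60, -25 - 1*33) - 2398) = 1/((-25 - 1*(-60)) - 2398) = 1/((-25 + 60) - 2398) = 1/(35 - 2398) = 1/(-2363) = -1/2363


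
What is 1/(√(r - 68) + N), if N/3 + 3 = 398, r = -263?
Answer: 1185/1404556 - I*√331/1404556 ≈ 0.00084368 - 1.2953e-5*I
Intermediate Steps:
N = 1185 (N = -9 + 3*398 = -9 + 1194 = 1185)
1/(√(r - 68) + N) = 1/(√(-263 - 68) + 1185) = 1/(√(-331) + 1185) = 1/(I*√331 + 1185) = 1/(1185 + I*√331)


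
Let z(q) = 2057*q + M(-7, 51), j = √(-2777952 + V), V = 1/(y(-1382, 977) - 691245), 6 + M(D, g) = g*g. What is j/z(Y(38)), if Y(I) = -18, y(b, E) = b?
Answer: -I*√1332672916473320435/23847840237 ≈ -0.048407*I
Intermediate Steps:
M(D, g) = -6 + g² (M(D, g) = -6 + g*g = -6 + g²)
V = -1/692627 (V = 1/(-1382 - 691245) = 1/(-692627) = -1/692627 ≈ -1.4438e-6)
j = I*√1332672916473320435/692627 (j = √(-2777952 - 1/692627) = √(-1924084559905/692627) = I*√1332672916473320435/692627 ≈ 1666.7*I)
z(q) = 2595 + 2057*q (z(q) = 2057*q + (-6 + 51²) = 2057*q + (-6 + 2601) = 2057*q + 2595 = 2595 + 2057*q)
j/z(Y(38)) = (I*√1332672916473320435/692627)/(2595 + 2057*(-18)) = (I*√1332672916473320435/692627)/(2595 - 37026) = (I*√1332672916473320435/692627)/(-34431) = (I*√1332672916473320435/692627)*(-1/34431) = -I*√1332672916473320435/23847840237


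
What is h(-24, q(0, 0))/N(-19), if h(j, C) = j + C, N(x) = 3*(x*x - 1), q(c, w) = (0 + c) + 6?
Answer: -1/60 ≈ -0.016667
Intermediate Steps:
q(c, w) = 6 + c (q(c, w) = c + 6 = 6 + c)
N(x) = -3 + 3*x² (N(x) = 3*(x² - 1) = 3*(-1 + x²) = -3 + 3*x²)
h(j, C) = C + j
h(-24, q(0, 0))/N(-19) = ((6 + 0) - 24)/(-3 + 3*(-19)²) = (6 - 24)/(-3 + 3*361) = -18/(-3 + 1083) = -18/1080 = -18*1/1080 = -1/60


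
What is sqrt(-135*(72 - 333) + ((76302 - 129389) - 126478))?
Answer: I*sqrt(144330) ≈ 379.91*I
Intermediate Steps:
sqrt(-135*(72 - 333) + ((76302 - 129389) - 126478)) = sqrt(-135*(-261) + (-53087 - 126478)) = sqrt(35235 - 179565) = sqrt(-144330) = I*sqrt(144330)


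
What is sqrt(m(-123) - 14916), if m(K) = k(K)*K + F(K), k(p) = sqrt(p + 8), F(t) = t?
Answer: sqrt(-15039 - 123*I*sqrt(115)) ≈ 5.3728 - 122.75*I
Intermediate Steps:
k(p) = sqrt(8 + p)
m(K) = K + K*sqrt(8 + K) (m(K) = sqrt(8 + K)*K + K = K*sqrt(8 + K) + K = K + K*sqrt(8 + K))
sqrt(m(-123) - 14916) = sqrt(-123*(1 + sqrt(8 - 123)) - 14916) = sqrt(-123*(1 + sqrt(-115)) - 14916) = sqrt(-123*(1 + I*sqrt(115)) - 14916) = sqrt((-123 - 123*I*sqrt(115)) - 14916) = sqrt(-15039 - 123*I*sqrt(115))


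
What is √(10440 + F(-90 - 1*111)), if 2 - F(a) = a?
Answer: √10643 ≈ 103.16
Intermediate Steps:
F(a) = 2 - a
√(10440 + F(-90 - 1*111)) = √(10440 + (2 - (-90 - 1*111))) = √(10440 + (2 - (-90 - 111))) = √(10440 + (2 - 1*(-201))) = √(10440 + (2 + 201)) = √(10440 + 203) = √10643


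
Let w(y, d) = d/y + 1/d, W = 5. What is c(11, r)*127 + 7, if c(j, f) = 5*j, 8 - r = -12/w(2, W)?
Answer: 6992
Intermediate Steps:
w(y, d) = 1/d + d/y (w(y, d) = d/y + 1/d = 1/d + d/y)
r = 112/9 (r = 8 - (-12)/(1/5 + 5/2) = 8 - (-12)/27/10 = 8 - (-12)*10/27 = 8 - 1*(-40/9) = 8 + 40/9 = 112/9 ≈ 12.444)
c(11, r)*127 + 7 = (5*11)*127 + 7 = 55*127 + 7 = 6985 + 7 = 6992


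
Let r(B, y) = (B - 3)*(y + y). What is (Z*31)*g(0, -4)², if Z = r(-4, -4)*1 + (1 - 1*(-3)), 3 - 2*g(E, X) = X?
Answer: 22785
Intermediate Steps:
g(E, X) = 3/2 - X/2
r(B, y) = 2*y*(-3 + B) (r(B, y) = (-3 + B)*(2*y) = 2*y*(-3 + B))
Z = 60 (Z = (2*(-4)*(-3 - 4))*1 + (1 - 1*(-3)) = (2*(-4)*(-7))*1 + (1 + 3) = 56*1 + 4 = 56 + 4 = 60)
(Z*31)*g(0, -4)² = (60*31)*(3/2 - ½*(-4))² = 1860*(3/2 + 2)² = 1860*(7/2)² = 1860*(49/4) = 22785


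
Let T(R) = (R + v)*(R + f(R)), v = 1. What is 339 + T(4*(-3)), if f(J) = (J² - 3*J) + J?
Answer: -1377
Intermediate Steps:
f(J) = J² - 2*J
T(R) = (1 + R)*(R + R*(-2 + R)) (T(R) = (R + 1)*(R + R*(-2 + R)) = (1 + R)*(R + R*(-2 + R)))
339 + T(4*(-3)) = 339 + ((4*(-3))³ - 4*(-3)) = 339 + ((-12)³ - 1*(-12)) = 339 + (-1728 + 12) = 339 - 1716 = -1377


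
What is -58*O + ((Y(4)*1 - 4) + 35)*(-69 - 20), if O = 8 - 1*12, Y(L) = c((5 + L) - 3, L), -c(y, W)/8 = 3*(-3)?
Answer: -8935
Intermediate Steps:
c(y, W) = 72 (c(y, W) = -24*(-3) = -8*(-9) = 72)
Y(L) = 72
O = -4 (O = 8 - 12 = -4)
-58*O + ((Y(4)*1 - 4) + 35)*(-69 - 20) = -58*(-4) + ((72*1 - 4) + 35)*(-69 - 20) = 232 + ((72 - 4) + 35)*(-89) = 232 + (68 + 35)*(-89) = 232 + 103*(-89) = 232 - 9167 = -8935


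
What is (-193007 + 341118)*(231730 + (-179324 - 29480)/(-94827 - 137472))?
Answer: 7972941923976214/232299 ≈ 3.4322e+10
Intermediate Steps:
(-193007 + 341118)*(231730 + (-179324 - 29480)/(-94827 - 137472)) = 148111*(231730 - 208804/(-232299)) = 148111*(231730 - 208804*(-1/232299)) = 148111*(231730 + 208804/232299) = 148111*(53830856074/232299) = 7972941923976214/232299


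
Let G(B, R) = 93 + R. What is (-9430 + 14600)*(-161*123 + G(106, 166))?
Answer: -101042480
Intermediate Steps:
(-9430 + 14600)*(-161*123 + G(106, 166)) = (-9430 + 14600)*(-161*123 + (93 + 166)) = 5170*(-19803 + 259) = 5170*(-19544) = -101042480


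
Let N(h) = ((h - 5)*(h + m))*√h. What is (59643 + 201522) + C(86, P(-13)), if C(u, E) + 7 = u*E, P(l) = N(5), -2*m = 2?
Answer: 261158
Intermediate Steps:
m = -1 (m = -½*2 = -1)
N(h) = √h*(-1 + h)*(-5 + h) (N(h) = ((h - 5)*(h - 1))*√h = ((-5 + h)*(-1 + h))*√h = ((-1 + h)*(-5 + h))*√h = √h*(-1 + h)*(-5 + h))
P(l) = 0 (P(l) = √5*(5 + 5² - 6*5) = √5*(5 + 25 - 30) = √5*0 = 0)
C(u, E) = -7 + E*u (C(u, E) = -7 + u*E = -7 + E*u)
(59643 + 201522) + C(86, P(-13)) = (59643 + 201522) + (-7 + 0*86) = 261165 + (-7 + 0) = 261165 - 7 = 261158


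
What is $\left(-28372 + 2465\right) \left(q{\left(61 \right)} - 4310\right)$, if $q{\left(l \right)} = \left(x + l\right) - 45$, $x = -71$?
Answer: $113084055$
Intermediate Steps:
$q{\left(l \right)} = -116 + l$ ($q{\left(l \right)} = \left(-71 + l\right) - 45 = -116 + l$)
$\left(-28372 + 2465\right) \left(q{\left(61 \right)} - 4310\right) = \left(-28372 + 2465\right) \left(\left(-116 + 61\right) - 4310\right) = - 25907 \left(-55 - 4310\right) = \left(-25907\right) \left(-4365\right) = 113084055$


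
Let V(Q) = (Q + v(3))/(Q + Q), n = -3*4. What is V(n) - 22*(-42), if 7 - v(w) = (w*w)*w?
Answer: 2776/3 ≈ 925.33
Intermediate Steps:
v(w) = 7 - w**3 (v(w) = 7 - w*w*w = 7 - w**2*w = 7 - w**3)
n = -12
V(Q) = (-20 + Q)/(2*Q) (V(Q) = (Q + (7 - 1*3**3))/(Q + Q) = (Q + (7 - 1*27))/((2*Q)) = (Q + (7 - 27))*(1/(2*Q)) = (Q - 20)*(1/(2*Q)) = (-20 + Q)*(1/(2*Q)) = (-20 + Q)/(2*Q))
V(n) - 22*(-42) = (1/2)*(-20 - 12)/(-12) - 22*(-42) = (1/2)*(-1/12)*(-32) + 924 = 4/3 + 924 = 2776/3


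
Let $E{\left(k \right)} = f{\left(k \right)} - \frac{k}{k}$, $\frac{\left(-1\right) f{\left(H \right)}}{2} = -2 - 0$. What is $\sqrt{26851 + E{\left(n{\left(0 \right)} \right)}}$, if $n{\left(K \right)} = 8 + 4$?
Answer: $\sqrt{26854} \approx 163.87$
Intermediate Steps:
$n{\left(K \right)} = 12$
$f{\left(H \right)} = 4$ ($f{\left(H \right)} = - 2 \left(-2 - 0\right) = - 2 \left(-2 + 0\right) = \left(-2\right) \left(-2\right) = 4$)
$E{\left(k \right)} = 3$ ($E{\left(k \right)} = 4 - \frac{k}{k} = 4 - 1 = 3$)
$\sqrt{26851 + E{\left(n{\left(0 \right)} \right)}} = \sqrt{26851 + 3} = \sqrt{26854}$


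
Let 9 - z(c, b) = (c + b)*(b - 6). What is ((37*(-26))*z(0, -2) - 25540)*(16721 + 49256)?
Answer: -1240763462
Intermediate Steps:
z(c, b) = 9 - (-6 + b)*(b + c) (z(c, b) = 9 - (c + b)*(b - 6) = 9 - (b + c)*(-6 + b) = 9 - (-6 + b)*(b + c))
((37*(-26))*z(0, -2) - 25540)*(16721 + 49256) = ((37*(-26))*(9 - 1*(-2)**2 + 6*(-2) + 6*0 - 1*(-2)*0) - 25540)*(16721 + 49256) = (-962*(9 - 1*4 - 12 + 0 + 0) - 25540)*65977 = (-962*(9 - 4 - 12 + 0 + 0) - 25540)*65977 = (-962*(-7) - 25540)*65977 = (6734 - 25540)*65977 = -18806*65977 = -1240763462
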